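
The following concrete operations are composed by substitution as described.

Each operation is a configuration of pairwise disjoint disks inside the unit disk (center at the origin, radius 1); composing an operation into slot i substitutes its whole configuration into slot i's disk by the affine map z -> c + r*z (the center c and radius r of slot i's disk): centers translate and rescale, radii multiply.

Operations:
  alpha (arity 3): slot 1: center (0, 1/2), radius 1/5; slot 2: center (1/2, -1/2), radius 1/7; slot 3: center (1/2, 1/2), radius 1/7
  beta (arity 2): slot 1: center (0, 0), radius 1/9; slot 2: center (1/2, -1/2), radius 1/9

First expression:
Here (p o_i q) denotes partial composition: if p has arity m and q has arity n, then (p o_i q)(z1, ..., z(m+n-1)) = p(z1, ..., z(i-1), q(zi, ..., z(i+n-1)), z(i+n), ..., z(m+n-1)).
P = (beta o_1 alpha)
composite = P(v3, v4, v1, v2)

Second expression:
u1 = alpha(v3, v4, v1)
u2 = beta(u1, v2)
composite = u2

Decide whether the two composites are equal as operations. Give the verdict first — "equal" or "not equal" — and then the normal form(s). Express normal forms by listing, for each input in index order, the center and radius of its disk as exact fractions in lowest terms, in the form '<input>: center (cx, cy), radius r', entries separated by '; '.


equal: each reduces to v1: center (1/18, 1/18), radius 1/63; v2: center (1/2, -1/2), radius 1/9; v3: center (0, 1/18), radius 1/45; v4: center (1/18, -1/18), radius 1/63

Normal form of the first expression: v1: center (1/18, 1/18), radius 1/63; v2: center (1/2, -1/2), radius 1/9; v3: center (0, 1/18), radius 1/45; v4: center (1/18, -1/18), radius 1/63
Normal form of the second expression: v1: center (1/18, 1/18), radius 1/63; v2: center (1/2, -1/2), radius 1/9; v3: center (0, 1/18), radius 1/45; v4: center (1/18, -1/18), radius 1/63
Both agree, so they are equal.


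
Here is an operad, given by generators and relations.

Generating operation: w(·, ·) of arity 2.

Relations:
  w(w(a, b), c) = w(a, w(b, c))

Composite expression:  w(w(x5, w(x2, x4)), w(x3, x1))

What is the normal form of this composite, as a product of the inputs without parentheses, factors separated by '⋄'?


All parenthesizations of w agree; list the x-inputs left to right.
w(x2, x4) flattens to x2 ⋄ x4
w(x5, w(x2, x4)) flattens to x5 ⋄ x2 ⋄ x4
w(x3, x1) flattens to x3 ⋄ x1
w(w(x5, w(x2, x4)), w(x3, x1)) flattens to x5 ⋄ x2 ⋄ x4 ⋄ x3 ⋄ x1

x5 ⋄ x2 ⋄ x4 ⋄ x3 ⋄ x1


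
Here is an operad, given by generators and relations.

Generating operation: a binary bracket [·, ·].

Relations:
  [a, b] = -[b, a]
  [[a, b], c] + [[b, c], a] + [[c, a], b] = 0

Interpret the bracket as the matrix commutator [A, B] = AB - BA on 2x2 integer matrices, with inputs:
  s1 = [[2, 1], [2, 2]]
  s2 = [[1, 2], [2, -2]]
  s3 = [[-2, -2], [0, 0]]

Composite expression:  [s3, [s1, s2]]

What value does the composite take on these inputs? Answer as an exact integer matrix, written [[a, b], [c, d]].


[[-12, -2], [12, 12]]

[s1, s2] = [[-2, -3], [6, 2]]
[s3, [s1, s2]] = [[-12, -2], [12, 12]]


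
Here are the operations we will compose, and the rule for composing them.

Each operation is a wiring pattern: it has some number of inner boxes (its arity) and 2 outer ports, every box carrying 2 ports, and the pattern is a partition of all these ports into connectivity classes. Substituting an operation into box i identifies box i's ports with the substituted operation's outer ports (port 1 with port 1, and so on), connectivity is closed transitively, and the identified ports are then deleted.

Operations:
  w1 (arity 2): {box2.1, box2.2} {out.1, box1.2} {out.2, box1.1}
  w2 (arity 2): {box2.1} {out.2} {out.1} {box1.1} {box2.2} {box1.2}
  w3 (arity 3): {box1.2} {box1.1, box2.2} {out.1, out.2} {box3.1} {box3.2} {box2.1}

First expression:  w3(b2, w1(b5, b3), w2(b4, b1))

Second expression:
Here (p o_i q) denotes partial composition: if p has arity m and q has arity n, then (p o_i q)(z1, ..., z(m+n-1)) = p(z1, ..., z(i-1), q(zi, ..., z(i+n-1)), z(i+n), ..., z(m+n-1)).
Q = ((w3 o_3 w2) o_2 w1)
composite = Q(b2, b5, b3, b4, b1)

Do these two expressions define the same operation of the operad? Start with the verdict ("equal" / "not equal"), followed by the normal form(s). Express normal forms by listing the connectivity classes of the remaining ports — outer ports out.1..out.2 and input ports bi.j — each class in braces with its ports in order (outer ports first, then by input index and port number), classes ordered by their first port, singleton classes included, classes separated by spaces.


Reducing the first expression gives {out.1, out.2} {b1.1} {b1.2} {b2.1, b5.1} {b2.2} {b3.1, b3.2} {b4.1} {b4.2} {b5.2}
Reducing the second expression gives {out.1, out.2} {b1.1} {b1.2} {b2.1, b5.1} {b2.2} {b3.1, b3.2} {b4.1} {b4.2} {b5.2}
Both agree, so they are equal.

equal; both compose to {out.1, out.2} {b1.1} {b1.2} {b2.1, b5.1} {b2.2} {b3.1, b3.2} {b4.1} {b4.2} {b5.2}


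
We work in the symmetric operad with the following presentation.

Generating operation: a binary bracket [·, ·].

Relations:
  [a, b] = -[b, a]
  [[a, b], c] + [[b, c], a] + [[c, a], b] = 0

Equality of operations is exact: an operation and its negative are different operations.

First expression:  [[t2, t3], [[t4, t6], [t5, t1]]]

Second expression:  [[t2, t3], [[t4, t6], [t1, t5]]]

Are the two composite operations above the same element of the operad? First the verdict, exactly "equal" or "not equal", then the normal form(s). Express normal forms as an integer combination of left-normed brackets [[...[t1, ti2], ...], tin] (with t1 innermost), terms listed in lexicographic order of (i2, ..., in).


not equal: they reduce to -[[[[[t1, t5], t4], t6], t2], t3] + [[[[[t1, t5], t4], t6], t3], t2] + [[[[[t1, t5], t6], t4], t2], t3] - [[[[[t1, t5], t6], t4], t3], t2] and [[[[[t1, t5], t4], t6], t2], t3] - [[[[[t1, t5], t4], t6], t3], t2] - [[[[[t1, t5], t6], t4], t2], t3] + [[[[[t1, t5], t6], t4], t3], t2]


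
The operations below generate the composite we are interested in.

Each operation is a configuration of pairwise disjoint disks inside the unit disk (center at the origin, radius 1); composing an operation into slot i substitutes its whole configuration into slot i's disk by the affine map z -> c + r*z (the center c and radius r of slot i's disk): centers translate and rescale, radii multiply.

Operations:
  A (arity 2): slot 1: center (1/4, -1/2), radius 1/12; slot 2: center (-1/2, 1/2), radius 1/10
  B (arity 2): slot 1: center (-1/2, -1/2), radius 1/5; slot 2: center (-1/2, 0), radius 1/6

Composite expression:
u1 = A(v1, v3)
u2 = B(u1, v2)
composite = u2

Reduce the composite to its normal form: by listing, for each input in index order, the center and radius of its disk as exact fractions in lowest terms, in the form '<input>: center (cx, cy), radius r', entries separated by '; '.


v1: center (-9/20, -3/5), radius 1/60; v2: center (-1/2, 0), radius 1/6; v3: center (-3/5, -2/5), radius 1/50

Affine substitution under B: radii multiply and v-centers shift.
input v1: applying the 2 nested substitutions gives center (-9/20, -3/5), radius 1/60
input v3: applying the 2 nested substitutions gives center (-3/5, -2/5), radius 1/50
input v2: applying the 1 nested substitution gives center (-1/2, 0), radius 1/6


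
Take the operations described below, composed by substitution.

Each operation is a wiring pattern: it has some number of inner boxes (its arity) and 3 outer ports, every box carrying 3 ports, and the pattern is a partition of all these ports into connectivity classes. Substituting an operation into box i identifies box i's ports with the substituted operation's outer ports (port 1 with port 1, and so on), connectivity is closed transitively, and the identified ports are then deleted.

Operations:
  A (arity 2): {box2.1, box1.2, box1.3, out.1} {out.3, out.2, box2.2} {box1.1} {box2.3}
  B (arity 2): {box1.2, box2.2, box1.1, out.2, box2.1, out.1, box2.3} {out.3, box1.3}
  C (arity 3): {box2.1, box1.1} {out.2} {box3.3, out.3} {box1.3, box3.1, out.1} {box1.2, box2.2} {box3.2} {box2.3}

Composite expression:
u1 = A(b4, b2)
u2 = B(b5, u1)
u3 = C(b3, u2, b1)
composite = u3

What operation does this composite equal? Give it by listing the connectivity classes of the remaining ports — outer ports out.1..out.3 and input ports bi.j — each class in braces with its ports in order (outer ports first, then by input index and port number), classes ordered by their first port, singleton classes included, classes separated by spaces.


{out.1, b1.1, b3.3} {out.2} {out.3, b1.3} {b1.2} {b2.1, b2.2, b3.1, b3.2, b4.2, b4.3, b5.1, b5.2} {b2.3} {b4.1} {b5.3}

Reachability decides: close wires over C-identified ports.
composing A on (b4, b2), with out.j its own outer ports: {out.1, b2.1, b4.2, b4.3} {out.2, out.3, b2.2} {b2.3} {b4.1}
composing B on (b5, b4, b2), with out.j its own outer ports: {out.1, out.2, b2.1, b2.2, b4.2, b4.3, b5.1, b5.2} {out.3, b5.3} {b2.3} {b4.1}
composing C on (b3, b5, b4, b2, b1), with out.j its own outer ports: {out.1, b1.1, b3.3} {out.2} {out.3, b1.3} {b1.2} {b2.1, b2.2, b3.1, b3.2, b4.2, b4.3, b5.1, b5.2} {b2.3} {b4.1} {b5.3}


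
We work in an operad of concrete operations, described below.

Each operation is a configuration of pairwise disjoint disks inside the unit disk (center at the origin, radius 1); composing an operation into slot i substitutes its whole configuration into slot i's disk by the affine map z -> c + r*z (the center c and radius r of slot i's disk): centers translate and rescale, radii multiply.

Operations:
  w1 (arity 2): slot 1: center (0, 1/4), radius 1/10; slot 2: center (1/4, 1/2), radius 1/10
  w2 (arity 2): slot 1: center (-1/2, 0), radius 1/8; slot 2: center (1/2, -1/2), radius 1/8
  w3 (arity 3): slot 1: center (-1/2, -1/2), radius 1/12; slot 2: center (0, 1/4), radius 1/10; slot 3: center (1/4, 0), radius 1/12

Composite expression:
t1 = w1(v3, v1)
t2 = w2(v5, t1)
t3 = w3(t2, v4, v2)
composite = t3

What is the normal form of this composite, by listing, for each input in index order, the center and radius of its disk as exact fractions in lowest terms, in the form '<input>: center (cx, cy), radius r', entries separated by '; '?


v1: center (-175/384, -103/192), radius 1/960; v2: center (1/4, 0), radius 1/12; v3: center (-11/24, -69/128), radius 1/960; v4: center (0, 1/4), radius 1/10; v5: center (-13/24, -1/2), radius 1/96


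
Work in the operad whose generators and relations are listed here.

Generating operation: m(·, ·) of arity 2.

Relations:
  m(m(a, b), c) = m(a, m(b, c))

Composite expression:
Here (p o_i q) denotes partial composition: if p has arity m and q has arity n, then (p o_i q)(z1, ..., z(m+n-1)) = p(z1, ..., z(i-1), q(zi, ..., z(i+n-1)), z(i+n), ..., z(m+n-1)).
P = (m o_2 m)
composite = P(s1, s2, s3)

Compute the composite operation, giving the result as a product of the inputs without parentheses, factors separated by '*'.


s1 * s2 * s3

Associativity of m dissolves the nesting; only the s-input order survives.
m(s2, s3) flattens to s2 * s3
m(s1, m(s2, s3)) flattens to s1 * s2 * s3


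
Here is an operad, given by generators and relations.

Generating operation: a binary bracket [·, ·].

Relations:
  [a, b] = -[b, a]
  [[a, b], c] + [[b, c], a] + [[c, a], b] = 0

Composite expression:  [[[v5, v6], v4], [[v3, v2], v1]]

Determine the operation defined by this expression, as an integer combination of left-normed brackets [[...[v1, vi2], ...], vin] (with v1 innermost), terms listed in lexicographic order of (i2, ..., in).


[[[[[v1, v2], v3], v4], v5], v6] - [[[[[v1, v2], v3], v4], v6], v5] - [[[[[v1, v2], v3], v5], v6], v4] + [[[[[v1, v2], v3], v6], v5], v4] - [[[[[v1, v3], v2], v4], v5], v6] + [[[[[v1, v3], v2], v4], v6], v5] + [[[[[v1, v3], v2], v5], v6], v4] - [[[[[v1, v3], v2], v6], v5], v4]

In the tensor algebra, words opening v1 carry the v1-anchored form.
Composite bracket: [[[v5, v6], v4], [[v3, v2], v1]]
Full expansion: 32 signed words from ab - ba (2^5 = 32).
Only words starting with v1 matter:
  from v1v2v3v4v5v6, sign +1: term +[[[[[v1, v2], v3], v4], v5], v6]
  from v1v2v3v4v6v5, sign -1: term -[[[[[v1, v2], v3], v4], v6], v5]
  from v1v2v3v5v6v4, sign -1: term -[[[[[v1, v2], v3], v5], v6], v4]
  from v1v2v3v6v5v4, sign +1: term +[[[[[v1, v2], v3], v6], v5], v4]
  from v1v3v2v4v5v6, sign -1: term -[[[[[v1, v3], v2], v4], v5], v6]
  from v1v3v2v4v6v5, sign +1: term +[[[[[v1, v3], v2], v4], v6], v5]
  from v1v3v2v5v6v4, sign +1: term +[[[[[v1, v3], v2], v5], v6], v4]
  from v1v3v2v6v5v4, sign -1: term -[[[[[v1, v3], v2], v6], v5], v4]


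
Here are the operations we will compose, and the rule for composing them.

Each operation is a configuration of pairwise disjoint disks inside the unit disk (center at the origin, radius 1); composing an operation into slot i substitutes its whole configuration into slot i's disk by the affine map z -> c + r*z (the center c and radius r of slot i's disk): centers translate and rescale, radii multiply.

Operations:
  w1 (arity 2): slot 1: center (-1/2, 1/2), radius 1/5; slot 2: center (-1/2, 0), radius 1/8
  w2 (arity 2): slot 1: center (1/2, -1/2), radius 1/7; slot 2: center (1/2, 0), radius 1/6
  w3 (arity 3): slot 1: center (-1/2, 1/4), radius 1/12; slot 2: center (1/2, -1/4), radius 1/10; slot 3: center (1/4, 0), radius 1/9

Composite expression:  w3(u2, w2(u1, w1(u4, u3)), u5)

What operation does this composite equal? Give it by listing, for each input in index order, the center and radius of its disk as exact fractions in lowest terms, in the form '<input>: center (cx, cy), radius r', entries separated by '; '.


u1: center (11/20, -3/10), radius 1/70; u2: center (-1/2, 1/4), radius 1/12; u3: center (13/24, -1/4), radius 1/480; u4: center (13/24, -29/120), radius 1/300; u5: center (1/4, 0), radius 1/9

Nesting under w3 composes maps z -> c + r*z down each u-path.
tracing u2 down its 1-map path: center (-1/2, 1/4), radius 1/12
tracing u1 down its 2-map path: center (11/20, -3/10), radius 1/70
tracing u4 down its 3-map path: center (13/24, -29/120), radius 1/300
tracing u3 down its 3-map path: center (13/24, -1/4), radius 1/480
tracing u5 down its 1-map path: center (1/4, 0), radius 1/9


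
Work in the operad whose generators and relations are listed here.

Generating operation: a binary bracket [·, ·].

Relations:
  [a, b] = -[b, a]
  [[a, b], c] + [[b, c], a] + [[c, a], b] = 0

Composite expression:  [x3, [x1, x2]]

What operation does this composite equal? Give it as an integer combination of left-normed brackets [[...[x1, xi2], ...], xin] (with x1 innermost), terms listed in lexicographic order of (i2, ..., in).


-[[x1, x2], x3]

Left-normed coefficients sit on the x1-initial expansion words.
Composite bracket: [x3, [x1, x2]]
Full expansion: 4 signed words from ab - ba (2^2 = 4).
The x1-initial words carry the normal form:
  the word x1x2x3 carries sign -1 and contributes -[[x1, x2], x3]


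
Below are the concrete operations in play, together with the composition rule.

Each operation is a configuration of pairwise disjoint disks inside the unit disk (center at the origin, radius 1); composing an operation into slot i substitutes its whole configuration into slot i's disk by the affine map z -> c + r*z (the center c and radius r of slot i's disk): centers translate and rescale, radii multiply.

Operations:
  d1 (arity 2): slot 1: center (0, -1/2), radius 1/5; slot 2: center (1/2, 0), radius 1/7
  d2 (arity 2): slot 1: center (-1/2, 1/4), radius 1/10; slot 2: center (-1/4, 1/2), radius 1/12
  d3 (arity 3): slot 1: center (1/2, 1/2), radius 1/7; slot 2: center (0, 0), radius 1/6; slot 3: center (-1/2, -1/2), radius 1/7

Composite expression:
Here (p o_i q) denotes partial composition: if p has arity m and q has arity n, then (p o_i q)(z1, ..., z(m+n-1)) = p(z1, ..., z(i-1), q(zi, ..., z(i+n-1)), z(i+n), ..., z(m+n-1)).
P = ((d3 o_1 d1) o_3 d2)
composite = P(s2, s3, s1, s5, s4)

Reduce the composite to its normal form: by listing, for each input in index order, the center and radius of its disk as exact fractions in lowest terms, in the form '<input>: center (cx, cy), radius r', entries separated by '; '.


s1: center (-1/12, 1/24), radius 1/60; s2: center (1/2, 3/7), radius 1/35; s3: center (4/7, 1/2), radius 1/49; s4: center (-1/2, -1/2), radius 1/7; s5: center (-1/24, 1/12), radius 1/72

Below d3, radii multiply path by path; the s-disk centers shift.
for s2, the 2-step affine chain lands on center (1/2, 3/7), radius 1/35
for s3, the 2-step affine chain lands on center (4/7, 1/2), radius 1/49
for s1, the 2-step affine chain lands on center (-1/12, 1/24), radius 1/60
for s5, the 2-step affine chain lands on center (-1/24, 1/12), radius 1/72
for s4, the 1-step affine chain lands on center (-1/2, -1/2), radius 1/7


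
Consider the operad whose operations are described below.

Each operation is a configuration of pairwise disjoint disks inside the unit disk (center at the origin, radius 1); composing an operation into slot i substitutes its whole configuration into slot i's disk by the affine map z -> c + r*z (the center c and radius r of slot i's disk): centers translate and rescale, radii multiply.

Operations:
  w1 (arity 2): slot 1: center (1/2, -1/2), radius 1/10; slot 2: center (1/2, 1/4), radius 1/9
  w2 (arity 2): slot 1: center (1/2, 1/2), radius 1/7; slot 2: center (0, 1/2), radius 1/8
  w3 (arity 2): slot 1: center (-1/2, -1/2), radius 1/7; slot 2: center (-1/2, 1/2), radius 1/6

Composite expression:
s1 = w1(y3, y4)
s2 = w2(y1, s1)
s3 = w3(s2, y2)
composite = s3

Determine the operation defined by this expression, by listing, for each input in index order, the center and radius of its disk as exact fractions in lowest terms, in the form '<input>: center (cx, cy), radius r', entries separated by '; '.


y1: center (-3/7, -3/7), radius 1/49; y2: center (-1/2, 1/2), radius 1/6; y3: center (-55/112, -7/16), radius 1/560; y4: center (-55/112, -95/224), radius 1/504

Affine substitution under w3: radii multiply and y-centers shift.
y1 passes through 2 substitutions, ending at center (-3/7, -3/7), radius 1/49
y3 passes through 3 substitutions, ending at center (-55/112, -7/16), radius 1/560
y4 passes through 3 substitutions, ending at center (-55/112, -95/224), radius 1/504
y2 passes through 1 substitution, ending at center (-1/2, 1/2), radius 1/6


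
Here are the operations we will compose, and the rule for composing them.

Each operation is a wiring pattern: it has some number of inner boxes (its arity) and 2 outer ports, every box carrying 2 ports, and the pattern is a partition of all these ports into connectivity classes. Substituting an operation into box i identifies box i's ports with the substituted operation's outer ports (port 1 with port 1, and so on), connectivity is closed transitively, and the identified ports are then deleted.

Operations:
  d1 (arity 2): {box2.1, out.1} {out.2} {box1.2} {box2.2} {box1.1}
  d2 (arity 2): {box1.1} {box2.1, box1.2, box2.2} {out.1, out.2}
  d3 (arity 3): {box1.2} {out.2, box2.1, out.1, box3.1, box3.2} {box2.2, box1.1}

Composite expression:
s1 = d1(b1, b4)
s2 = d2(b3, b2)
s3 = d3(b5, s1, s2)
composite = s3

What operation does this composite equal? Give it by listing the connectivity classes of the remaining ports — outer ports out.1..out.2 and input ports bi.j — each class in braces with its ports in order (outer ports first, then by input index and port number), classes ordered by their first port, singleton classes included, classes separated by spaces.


Substituting into d3 glues patterns; closure does the rest.
after d1, the pattern on (b1, b4) reads {out.1, b4.1} {out.2} {b1.1} {b1.2} {b4.2} (out.j = its outer ports)
after d2, the pattern on (b3, b2) reads {out.1, out.2} {b2.1, b2.2, b3.2} {b3.1} (out.j = its outer ports)
after d3, the pattern on (b5, b1, b4, b3, b2) reads {out.1, out.2, b4.1} {b1.1} {b1.2} {b2.1, b2.2, b3.2} {b3.1} {b4.2} {b5.1} {b5.2} (out.j = its outer ports)

{out.1, out.2, b4.1} {b1.1} {b1.2} {b2.1, b2.2, b3.2} {b3.1} {b4.2} {b5.1} {b5.2}


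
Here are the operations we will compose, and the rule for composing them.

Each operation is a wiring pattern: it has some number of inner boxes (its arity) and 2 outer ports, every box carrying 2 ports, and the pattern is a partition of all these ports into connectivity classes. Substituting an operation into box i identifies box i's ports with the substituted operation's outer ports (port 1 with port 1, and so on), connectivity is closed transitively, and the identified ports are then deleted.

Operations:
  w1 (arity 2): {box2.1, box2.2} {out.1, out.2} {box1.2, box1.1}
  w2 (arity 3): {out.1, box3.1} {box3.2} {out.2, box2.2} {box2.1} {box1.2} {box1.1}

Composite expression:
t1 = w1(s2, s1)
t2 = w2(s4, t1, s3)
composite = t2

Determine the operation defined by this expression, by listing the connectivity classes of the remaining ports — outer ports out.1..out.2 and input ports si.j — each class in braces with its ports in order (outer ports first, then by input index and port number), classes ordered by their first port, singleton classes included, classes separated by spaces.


{out.1, s3.1} {out.2} {s1.1, s1.2} {s2.1, s2.2} {s3.2} {s4.1} {s4.2}

After gluing at w2, chains via deleted ports link the s-ports.
w1 over (s2, s1) gives {out.1, out.2} {s1.1, s1.2} {s2.1, s2.2}, out.j being that stage's outer ports
w2 over (s4, s2, s1, s3) gives {out.1, s3.1} {out.2} {s1.1, s1.2} {s2.1, s2.2} {s3.2} {s4.1} {s4.2}, out.j being that stage's outer ports


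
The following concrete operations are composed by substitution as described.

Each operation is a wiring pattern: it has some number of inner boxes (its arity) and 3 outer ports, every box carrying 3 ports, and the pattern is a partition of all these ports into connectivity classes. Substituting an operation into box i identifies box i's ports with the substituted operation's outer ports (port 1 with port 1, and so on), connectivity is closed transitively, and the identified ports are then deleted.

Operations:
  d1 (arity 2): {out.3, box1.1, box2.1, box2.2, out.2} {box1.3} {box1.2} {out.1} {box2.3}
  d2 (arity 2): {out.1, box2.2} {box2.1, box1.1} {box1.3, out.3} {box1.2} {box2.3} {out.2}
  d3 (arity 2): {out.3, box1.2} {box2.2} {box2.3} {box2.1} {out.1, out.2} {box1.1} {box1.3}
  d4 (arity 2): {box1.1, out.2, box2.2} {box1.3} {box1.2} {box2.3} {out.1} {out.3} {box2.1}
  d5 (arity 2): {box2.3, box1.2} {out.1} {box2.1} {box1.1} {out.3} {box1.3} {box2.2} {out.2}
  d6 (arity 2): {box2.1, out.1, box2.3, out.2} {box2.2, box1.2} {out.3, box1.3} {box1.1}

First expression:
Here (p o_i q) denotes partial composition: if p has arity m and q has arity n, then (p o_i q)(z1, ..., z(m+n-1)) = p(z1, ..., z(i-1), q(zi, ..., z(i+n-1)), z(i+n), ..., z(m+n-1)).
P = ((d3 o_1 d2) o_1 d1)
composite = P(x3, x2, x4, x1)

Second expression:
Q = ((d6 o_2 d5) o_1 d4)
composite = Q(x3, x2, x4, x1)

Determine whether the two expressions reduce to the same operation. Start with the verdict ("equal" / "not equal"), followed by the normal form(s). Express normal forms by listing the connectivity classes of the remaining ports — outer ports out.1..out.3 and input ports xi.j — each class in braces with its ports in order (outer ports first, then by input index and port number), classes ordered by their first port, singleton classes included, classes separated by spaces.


not equal — first {out.1, out.2} {out.3} {x1.1} {x1.2} {x1.3} {x2.1, x2.2, x3.1} {x2.3} {x3.2} {x3.3} {x4.1} {x4.2} {x4.3}, second {out.1, out.2} {out.3} {x1.1} {x1.2} {x1.3, x4.2} {x2.1} {x2.2, x3.1} {x2.3} {x3.2} {x3.3} {x4.1} {x4.3}

The first expression reduces to {out.1, out.2} {out.3} {x1.1} {x1.2} {x1.3} {x2.1, x2.2, x3.1} {x2.3} {x3.2} {x3.3} {x4.1} {x4.2} {x4.3}
The second expression reduces to {out.1, out.2} {out.3} {x1.1} {x1.2} {x1.3, x4.2} {x2.1} {x2.2, x3.1} {x2.3} {x3.2} {x3.3} {x4.1} {x4.3}
Distinct normal forms: not equal.


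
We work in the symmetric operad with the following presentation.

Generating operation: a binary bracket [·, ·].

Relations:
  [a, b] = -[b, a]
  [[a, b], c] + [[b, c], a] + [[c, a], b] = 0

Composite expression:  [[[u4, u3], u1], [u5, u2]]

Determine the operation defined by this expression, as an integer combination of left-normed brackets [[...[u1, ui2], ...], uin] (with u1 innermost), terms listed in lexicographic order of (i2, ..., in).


Antisymmetry and Jacobi reduce to u1-anchored left-normed brackets.
Composite bracket: [[[u4, u3], u1], [u5, u2]]
Under [a, b] = ab - ba we get 16 signed associative words (2^4 = 16).
The u1-initial words carry the normal form:
  u1u3u4u2u5 (sign -1) contributes -[[[[u1, u3], u4], u2], u5]
  u1u3u4u5u2 (sign +1) contributes +[[[[u1, u3], u4], u5], u2]
  u1u4u3u2u5 (sign +1) contributes +[[[[u1, u4], u3], u2], u5]
  u1u4u3u5u2 (sign -1) contributes -[[[[u1, u4], u3], u5], u2]

-[[[[u1, u3], u4], u2], u5] + [[[[u1, u3], u4], u5], u2] + [[[[u1, u4], u3], u2], u5] - [[[[u1, u4], u3], u5], u2]


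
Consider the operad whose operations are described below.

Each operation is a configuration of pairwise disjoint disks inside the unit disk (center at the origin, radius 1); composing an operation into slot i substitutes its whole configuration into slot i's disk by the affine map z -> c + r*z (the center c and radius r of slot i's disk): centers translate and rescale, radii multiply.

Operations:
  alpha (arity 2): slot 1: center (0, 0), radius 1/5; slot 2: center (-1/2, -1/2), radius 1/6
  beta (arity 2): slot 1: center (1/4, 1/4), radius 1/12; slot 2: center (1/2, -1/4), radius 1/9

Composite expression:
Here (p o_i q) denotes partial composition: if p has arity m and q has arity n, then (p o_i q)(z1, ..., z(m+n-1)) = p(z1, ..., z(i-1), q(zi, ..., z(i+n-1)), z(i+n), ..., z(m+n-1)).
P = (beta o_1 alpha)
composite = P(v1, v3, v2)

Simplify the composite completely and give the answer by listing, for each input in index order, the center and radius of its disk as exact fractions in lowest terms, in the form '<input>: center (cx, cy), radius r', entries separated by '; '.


v1: center (1/4, 1/4), radius 1/60; v2: center (1/2, -1/4), radius 1/9; v3: center (5/24, 5/24), radius 1/72

Only the slot chain above each v matters under beta; compose those maps.
input v1: applying the 2 nested substitutions gives center (1/4, 1/4), radius 1/60
input v3: applying the 2 nested substitutions gives center (5/24, 5/24), radius 1/72
input v2: applying the 1 nested substitution gives center (1/2, -1/4), radius 1/9


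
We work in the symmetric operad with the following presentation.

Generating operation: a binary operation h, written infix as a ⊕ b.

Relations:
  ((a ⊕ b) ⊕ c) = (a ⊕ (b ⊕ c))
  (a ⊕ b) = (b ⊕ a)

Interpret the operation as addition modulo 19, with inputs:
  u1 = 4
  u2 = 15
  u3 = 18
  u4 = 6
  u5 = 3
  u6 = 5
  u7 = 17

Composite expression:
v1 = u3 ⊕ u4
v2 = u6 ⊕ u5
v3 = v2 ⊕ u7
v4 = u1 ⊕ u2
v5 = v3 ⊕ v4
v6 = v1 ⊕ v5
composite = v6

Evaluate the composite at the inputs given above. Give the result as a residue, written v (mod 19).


11 (mod 19)

(u3 ⊕ u4) = 5
(u6 ⊕ u5) = 8
((u6 ⊕ u5) ⊕ u7) = 6
(u1 ⊕ u2) = 0
(((u6 ⊕ u5) ⊕ u7) ⊕ (u1 ⊕ u2)) = 6
((u3 ⊕ u4) ⊕ (((u6 ⊕ u5) ⊕ u7) ⊕ (u1 ⊕ u2))) = 11


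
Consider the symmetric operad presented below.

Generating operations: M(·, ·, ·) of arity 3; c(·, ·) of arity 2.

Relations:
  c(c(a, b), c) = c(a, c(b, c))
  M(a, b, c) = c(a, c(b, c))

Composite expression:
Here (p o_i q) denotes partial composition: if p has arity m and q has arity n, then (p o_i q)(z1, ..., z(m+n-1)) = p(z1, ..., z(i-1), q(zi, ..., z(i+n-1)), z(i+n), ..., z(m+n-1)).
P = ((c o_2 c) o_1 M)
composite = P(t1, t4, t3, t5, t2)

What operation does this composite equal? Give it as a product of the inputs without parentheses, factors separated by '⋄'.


t1 ⋄ t4 ⋄ t3 ⋄ t5 ⋄ t2

Every regrouping of c is equal, so read the t-inputs in written order.
M(t1, t4, t3) unparenthesizes to t1 ⋄ t4 ⋄ t3
c(t5, t2) unparenthesizes to t5 ⋄ t2
c(M(t1, t4, t3), c(t5, t2)) unparenthesizes to t1 ⋄ t4 ⋄ t3 ⋄ t5 ⋄ t2


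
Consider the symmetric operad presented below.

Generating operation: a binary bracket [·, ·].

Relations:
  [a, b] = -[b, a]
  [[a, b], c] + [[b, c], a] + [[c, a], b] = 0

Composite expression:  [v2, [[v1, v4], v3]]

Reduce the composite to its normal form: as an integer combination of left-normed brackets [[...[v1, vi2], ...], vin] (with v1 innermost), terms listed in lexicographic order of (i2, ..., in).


-[[[v1, v4], v3], v2]


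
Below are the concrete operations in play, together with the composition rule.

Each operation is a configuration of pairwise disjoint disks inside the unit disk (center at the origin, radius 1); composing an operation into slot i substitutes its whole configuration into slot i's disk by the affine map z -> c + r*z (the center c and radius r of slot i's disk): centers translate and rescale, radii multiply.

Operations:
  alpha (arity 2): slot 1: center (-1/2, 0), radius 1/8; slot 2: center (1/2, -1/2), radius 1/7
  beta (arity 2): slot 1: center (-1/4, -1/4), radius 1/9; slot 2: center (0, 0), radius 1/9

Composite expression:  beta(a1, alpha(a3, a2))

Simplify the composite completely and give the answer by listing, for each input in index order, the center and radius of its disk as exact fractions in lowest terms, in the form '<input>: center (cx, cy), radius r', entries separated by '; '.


Follow each a-input down from beta: c' goes to c + r*c', radius to r*r'.
tracing a1 down its 1-map path: center (-1/4, -1/4), radius 1/9
tracing a3 down its 2-map path: center (-1/18, 0), radius 1/72
tracing a2 down its 2-map path: center (1/18, -1/18), radius 1/63

a1: center (-1/4, -1/4), radius 1/9; a2: center (1/18, -1/18), radius 1/63; a3: center (-1/18, 0), radius 1/72


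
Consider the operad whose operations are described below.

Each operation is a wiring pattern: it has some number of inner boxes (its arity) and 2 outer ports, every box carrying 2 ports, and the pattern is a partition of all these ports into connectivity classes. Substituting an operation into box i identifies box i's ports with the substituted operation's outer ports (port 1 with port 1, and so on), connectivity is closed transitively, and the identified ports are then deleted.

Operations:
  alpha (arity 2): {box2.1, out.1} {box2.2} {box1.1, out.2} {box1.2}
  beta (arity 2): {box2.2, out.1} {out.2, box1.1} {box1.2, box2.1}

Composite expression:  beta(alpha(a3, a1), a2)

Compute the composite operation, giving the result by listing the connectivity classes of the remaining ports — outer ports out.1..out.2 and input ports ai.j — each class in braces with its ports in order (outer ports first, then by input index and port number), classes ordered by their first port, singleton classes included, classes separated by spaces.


{out.1, a2.2} {out.2, a1.1} {a1.2} {a2.1, a3.1} {a3.2}

Two ports join when wires chain via beta-identified ports.
composing alpha on (a3, a1), with out.j its own outer ports: {out.1, a1.1} {out.2, a3.1} {a1.2} {a3.2}
composing beta on (a3, a1, a2), with out.j its own outer ports: {out.1, a2.2} {out.2, a1.1} {a1.2} {a2.1, a3.1} {a3.2}


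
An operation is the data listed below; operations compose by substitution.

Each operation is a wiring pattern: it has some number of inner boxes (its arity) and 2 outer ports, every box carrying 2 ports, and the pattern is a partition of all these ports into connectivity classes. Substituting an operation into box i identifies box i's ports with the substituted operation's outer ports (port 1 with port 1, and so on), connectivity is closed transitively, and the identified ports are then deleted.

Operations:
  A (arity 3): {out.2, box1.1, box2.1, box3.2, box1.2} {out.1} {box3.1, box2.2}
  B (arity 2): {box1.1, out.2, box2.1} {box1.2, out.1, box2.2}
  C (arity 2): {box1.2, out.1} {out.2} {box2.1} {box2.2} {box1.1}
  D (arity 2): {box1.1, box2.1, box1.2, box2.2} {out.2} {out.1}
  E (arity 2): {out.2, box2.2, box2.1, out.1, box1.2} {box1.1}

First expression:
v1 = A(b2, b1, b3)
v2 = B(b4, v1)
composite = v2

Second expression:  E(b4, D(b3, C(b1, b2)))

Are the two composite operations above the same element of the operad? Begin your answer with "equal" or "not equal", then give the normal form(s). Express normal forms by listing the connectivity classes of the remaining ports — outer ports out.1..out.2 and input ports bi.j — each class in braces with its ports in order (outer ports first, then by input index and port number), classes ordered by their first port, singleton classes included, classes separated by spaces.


not equal; first: {out.1, b1.1, b2.1, b2.2, b3.2, b4.2} {out.2, b4.1} {b1.2, b3.1}; second: {out.1, out.2, b4.2} {b1.1} {b1.2, b3.1, b3.2} {b2.1} {b2.2} {b4.1}

The first expression reduces to {out.1, b1.1, b2.1, b2.2, b3.2, b4.2} {out.2, b4.1} {b1.2, b3.1}
The second expression reduces to {out.1, out.2, b4.2} {b1.1} {b1.2, b3.1, b3.2} {b2.1} {b2.2} {b4.1}
The normal forms differ: not equal.


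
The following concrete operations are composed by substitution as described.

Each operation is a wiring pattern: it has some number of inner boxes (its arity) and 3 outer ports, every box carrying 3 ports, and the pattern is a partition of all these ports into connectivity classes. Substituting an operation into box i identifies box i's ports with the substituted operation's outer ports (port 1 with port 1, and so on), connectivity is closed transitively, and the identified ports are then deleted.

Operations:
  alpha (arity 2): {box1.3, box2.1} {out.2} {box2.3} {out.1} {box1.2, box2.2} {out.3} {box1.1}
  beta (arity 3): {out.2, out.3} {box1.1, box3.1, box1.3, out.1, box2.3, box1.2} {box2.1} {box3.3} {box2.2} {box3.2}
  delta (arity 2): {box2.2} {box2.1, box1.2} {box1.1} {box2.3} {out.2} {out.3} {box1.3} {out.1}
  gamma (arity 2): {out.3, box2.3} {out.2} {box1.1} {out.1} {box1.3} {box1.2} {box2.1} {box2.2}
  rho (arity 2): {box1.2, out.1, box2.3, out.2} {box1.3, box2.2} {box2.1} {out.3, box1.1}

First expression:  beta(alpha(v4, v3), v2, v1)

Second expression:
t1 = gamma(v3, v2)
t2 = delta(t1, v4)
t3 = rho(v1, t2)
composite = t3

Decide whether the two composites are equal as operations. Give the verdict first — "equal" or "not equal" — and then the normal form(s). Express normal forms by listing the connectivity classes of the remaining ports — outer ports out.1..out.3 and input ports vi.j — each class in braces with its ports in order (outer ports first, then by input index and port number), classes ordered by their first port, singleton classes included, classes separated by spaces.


not equal: they reduce to {out.1, v1.1, v2.3} {out.2, out.3} {v1.2} {v1.3} {v2.1} {v2.2} {v3.1, v4.3} {v3.2, v4.2} {v3.3} {v4.1} and {out.1, out.2, v1.2} {out.3, v1.1} {v1.3} {v2.1} {v2.2} {v2.3} {v3.1} {v3.2} {v3.3} {v4.1} {v4.2} {v4.3}


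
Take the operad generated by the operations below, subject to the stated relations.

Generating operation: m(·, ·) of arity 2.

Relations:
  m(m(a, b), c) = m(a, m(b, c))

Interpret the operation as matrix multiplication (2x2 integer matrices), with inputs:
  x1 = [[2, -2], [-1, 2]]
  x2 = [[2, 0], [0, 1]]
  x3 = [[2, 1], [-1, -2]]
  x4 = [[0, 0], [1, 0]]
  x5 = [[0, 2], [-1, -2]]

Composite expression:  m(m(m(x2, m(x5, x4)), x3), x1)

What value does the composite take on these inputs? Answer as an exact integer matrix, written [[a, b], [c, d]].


m(x5, x4) = [[2, 0], [-2, 0]]
m(x2, m(x5, x4)) = [[4, 0], [-2, 0]]
m(m(x2, m(x5, x4)), x3) = [[8, 4], [-4, -2]]
m(m(m(x2, m(x5, x4)), x3), x1) = [[12, -8], [-6, 4]]

[[12, -8], [-6, 4]]


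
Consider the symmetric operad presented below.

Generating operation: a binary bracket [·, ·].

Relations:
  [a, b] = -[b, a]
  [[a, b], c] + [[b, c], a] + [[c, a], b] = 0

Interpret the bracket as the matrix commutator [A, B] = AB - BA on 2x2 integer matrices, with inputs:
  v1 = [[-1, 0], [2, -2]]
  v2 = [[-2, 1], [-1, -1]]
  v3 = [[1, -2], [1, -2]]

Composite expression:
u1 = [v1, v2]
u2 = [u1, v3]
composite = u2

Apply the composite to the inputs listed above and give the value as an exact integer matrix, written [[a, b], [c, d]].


[[-1, 5], [1, 1]]

[v1, v2] = [[-2, 1], [-1, 2]]
[[v1, v2], v3] = [[-1, 5], [1, 1]]


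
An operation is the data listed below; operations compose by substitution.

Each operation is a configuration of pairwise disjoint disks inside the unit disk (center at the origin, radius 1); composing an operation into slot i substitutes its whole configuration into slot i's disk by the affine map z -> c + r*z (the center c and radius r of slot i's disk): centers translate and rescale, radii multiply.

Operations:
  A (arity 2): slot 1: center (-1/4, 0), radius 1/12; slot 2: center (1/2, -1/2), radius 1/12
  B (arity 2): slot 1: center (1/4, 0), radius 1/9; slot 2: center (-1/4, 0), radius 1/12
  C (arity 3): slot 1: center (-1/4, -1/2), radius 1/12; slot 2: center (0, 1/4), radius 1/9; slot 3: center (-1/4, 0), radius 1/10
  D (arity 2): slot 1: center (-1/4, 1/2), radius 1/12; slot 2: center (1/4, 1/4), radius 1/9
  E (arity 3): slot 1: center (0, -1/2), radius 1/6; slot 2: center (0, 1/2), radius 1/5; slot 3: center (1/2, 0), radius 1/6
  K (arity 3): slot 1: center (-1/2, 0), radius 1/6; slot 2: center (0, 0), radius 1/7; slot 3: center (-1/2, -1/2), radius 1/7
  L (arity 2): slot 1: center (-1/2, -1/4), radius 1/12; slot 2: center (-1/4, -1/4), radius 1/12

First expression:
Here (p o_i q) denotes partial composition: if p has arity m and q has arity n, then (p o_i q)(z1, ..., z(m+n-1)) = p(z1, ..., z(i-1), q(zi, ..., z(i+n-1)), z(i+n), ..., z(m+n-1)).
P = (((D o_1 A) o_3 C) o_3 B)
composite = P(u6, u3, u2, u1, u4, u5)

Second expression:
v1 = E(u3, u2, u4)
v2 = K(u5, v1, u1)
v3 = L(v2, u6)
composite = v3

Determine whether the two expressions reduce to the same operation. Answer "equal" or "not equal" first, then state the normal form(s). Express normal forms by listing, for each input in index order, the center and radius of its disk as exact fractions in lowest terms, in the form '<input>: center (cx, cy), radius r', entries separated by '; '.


not equal — first u1: center (95/432, 7/36), radius 1/1296; u2: center (97/432, 7/36), radius 1/972; u3: center (-5/24, 11/24), radius 1/144; u4: center (1/4, 5/18), radius 1/81; u5: center (2/9, 1/4), radius 1/90; u6: center (-13/48, 1/2), radius 1/144, second u1: center (-13/24, -7/24), radius 1/84; u2: center (-1/2, -41/168), radius 1/420; u3: center (-1/2, -43/168), radius 1/504; u4: center (-83/168, -1/4), radius 1/504; u5: center (-13/24, -1/4), radius 1/72; u6: center (-1/4, -1/4), radius 1/12

In normal form, the first expression is u1: center (95/432, 7/36), radius 1/1296; u2: center (97/432, 7/36), radius 1/972; u3: center (-5/24, 11/24), radius 1/144; u4: center (1/4, 5/18), radius 1/81; u5: center (2/9, 1/4), radius 1/90; u6: center (-13/48, 1/2), radius 1/144
In normal form, the second expression is u1: center (-13/24, -7/24), radius 1/84; u2: center (-1/2, -41/168), radius 1/420; u3: center (-1/2, -43/168), radius 1/504; u4: center (-83/168, -1/4), radius 1/504; u5: center (-13/24, -1/4), radius 1/72; u6: center (-1/4, -1/4), radius 1/12
They disagree, so not equal.


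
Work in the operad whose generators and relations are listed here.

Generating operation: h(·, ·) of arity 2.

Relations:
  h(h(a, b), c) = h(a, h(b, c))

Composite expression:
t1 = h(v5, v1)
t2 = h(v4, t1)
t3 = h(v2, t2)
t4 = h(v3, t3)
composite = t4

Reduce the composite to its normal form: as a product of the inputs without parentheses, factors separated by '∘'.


Every regrouping of h is equal, so read the v-inputs in written order.
h(v5, v1) linearizes to v5 ∘ v1
h(v4, h(v5, v1)) linearizes to v4 ∘ v5 ∘ v1
h(v2, h(v4, h(v5, v1))) linearizes to v2 ∘ v4 ∘ v5 ∘ v1
h(v3, h(v2, h(v4, h(v5, v1)))) linearizes to v3 ∘ v2 ∘ v4 ∘ v5 ∘ v1

v3 ∘ v2 ∘ v4 ∘ v5 ∘ v1


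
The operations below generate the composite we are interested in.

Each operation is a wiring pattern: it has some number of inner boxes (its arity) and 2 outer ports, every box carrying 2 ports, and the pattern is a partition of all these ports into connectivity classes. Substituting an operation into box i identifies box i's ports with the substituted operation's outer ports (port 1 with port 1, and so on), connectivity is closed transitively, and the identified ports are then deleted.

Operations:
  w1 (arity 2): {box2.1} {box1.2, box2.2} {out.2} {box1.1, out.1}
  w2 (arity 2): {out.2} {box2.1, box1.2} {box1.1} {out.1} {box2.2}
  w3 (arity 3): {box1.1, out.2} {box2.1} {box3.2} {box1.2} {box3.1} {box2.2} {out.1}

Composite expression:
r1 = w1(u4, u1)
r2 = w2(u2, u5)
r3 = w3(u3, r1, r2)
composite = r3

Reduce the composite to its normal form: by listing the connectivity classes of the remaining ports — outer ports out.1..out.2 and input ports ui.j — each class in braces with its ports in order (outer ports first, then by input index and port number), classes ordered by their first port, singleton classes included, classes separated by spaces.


{out.1} {out.2, u3.1} {u1.1} {u1.2, u4.2} {u2.1} {u2.2, u5.1} {u3.2} {u4.1} {u5.2}

Two ports join when wires chain via w3-identified ports.
stage w1: inputs (u4, u1), connectivity {out.1, u4.1} {out.2} {u1.1} {u1.2, u4.2}, out.j its boundary
stage w2: inputs (u2, u5), connectivity {out.1} {out.2} {u2.1} {u2.2, u5.1} {u5.2}, out.j its boundary
stage w3: inputs (u3, u4, u1, u2, u5), connectivity {out.1} {out.2, u3.1} {u1.1} {u1.2, u4.2} {u2.1} {u2.2, u5.1} {u3.2} {u4.1} {u5.2}, out.j its boundary
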